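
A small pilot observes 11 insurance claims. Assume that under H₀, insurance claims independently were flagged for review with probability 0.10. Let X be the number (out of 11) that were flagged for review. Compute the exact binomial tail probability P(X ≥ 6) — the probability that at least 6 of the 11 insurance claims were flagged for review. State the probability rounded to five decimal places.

X ~ Binomial(n=11, p=0.10).
P(X ≥ 6) = Σ_{j=6}^{11} C(11,j)·0.10^j·0.90^{11−j}.
= 0.000273 + 0.000022 + 0.000001 + 0.000000 + 0.000000 + 0.000000 = 0.00030.

P = 0.00030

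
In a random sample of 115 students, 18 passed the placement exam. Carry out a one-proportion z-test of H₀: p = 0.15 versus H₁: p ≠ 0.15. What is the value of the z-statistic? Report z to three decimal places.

z = 0.196

Sample proportion p̂ = 18/115 = 0.15652.
Null standard error: √(0.15·0.85/115) = √0.001108696 = 0.033297.
z = (0.15652 − 0.15)/0.033297 = 0.00652/0.033297 = 0.196.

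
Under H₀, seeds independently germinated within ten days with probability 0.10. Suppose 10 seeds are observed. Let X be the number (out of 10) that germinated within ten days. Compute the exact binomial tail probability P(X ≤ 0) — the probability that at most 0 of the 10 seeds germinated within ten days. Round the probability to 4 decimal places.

P = 0.3487

X ~ Binomial(n=10, p=0.10).
P(X ≤ 0) = C(10,0)·0.10^0·0.90^10.
= 0.348678 = 0.3487.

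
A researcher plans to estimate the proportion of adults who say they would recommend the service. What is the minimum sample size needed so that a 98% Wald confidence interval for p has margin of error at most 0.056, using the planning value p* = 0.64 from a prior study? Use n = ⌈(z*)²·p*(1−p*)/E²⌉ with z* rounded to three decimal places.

n = 398

z* = 2.326 at the 98% level.
p*(1−p*) = 0.2304.
(z*)²·p*(1−p*)/E² = 5.410276·0.2304/0.003136 = 397.490.
⌈397.490⌉ = 398.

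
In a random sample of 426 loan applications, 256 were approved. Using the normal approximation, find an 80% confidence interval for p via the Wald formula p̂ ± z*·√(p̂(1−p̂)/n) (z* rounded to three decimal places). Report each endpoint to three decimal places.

(0.571, 0.631)

The sample proportion is 256/426 = 0.60094.
SE = √(p̂(1−p̂)/n) = √(0.239811/426) = 0.023726.
For 80% confidence, z* = 1.282.
Margin = 1.282·0.023726 = 0.03042.
Interval: 0.60094 ± 0.03042 → (0.571, 0.631).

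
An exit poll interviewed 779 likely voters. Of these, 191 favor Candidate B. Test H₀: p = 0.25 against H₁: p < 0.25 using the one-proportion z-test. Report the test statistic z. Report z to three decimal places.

p̂ = 191/779 = 0.24519.
SE₀ = √(0.25·0.75/779) = 0.015514.
Test statistic: z = -0.00481/0.015514 = -0.310.

z = -0.310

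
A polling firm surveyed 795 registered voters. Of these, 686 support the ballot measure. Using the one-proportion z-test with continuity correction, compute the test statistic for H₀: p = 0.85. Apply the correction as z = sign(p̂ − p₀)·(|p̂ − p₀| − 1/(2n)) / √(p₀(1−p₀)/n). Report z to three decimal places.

Sample proportion p̂ = 686/795 = 0.86289. p̂ − p₀ = 0.012893.
1/(2n) = 0.000629.
Corrected numerator: |0.012893| − 0.000629 = 0.012264.
SE₀ = √(0.85·0.15/795) = 0.012664.
z = (+)0.012264/0.012664 = 0.968.

z = 0.968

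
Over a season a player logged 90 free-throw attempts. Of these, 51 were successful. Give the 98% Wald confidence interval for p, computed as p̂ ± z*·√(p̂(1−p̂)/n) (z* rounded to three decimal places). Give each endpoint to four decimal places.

The sample proportion is 51/90 = 0.56667.
SE = √(p̂(1−p̂)/n) = √(0.245556/90) = 0.052234.
The 98% critical value is z* = 2.326.
Margin of error: 2.326 × 0.052234 = 0.12150.
Interval: 0.56667 ± 0.12150 → (0.4452, 0.6882).

(0.4452, 0.6882)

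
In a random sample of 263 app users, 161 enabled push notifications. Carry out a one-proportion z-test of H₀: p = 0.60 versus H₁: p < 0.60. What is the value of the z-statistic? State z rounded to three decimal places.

z = 0.403

p̂ = 161/263 = 0.61217.
Null standard error: √(0.60·0.40/263) = √0.000912548 = 0.030208.
z = (p̂ − p₀)/SE = (0.61217 − 0.60)/0.030208 = 0.403.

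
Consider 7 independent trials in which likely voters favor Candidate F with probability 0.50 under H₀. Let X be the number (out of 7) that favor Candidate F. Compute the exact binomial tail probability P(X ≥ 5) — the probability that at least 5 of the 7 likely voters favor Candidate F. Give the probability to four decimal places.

X ~ Binomial(n=7, p=0.50).
P(X ≥ 5) = C(7,5)·0.50^5·0.50^2 + C(7,6)·0.50^6·0.50^1 + C(7,7)·0.50^7·0.50^0.
= 0.164062 + 0.054688 + 0.007812 = 0.2266.

P = 0.2266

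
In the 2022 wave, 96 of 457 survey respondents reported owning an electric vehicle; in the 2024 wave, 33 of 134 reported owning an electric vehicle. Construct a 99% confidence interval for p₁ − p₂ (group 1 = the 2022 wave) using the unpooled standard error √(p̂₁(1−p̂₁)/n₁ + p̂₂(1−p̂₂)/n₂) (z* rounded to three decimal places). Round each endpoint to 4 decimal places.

(-0.1439, 0.0715)

p̂₁ = 96/457 = 0.21007, p̂₂ = 33/134 = 0.24627; p̂₁ − p̂₂ = -0.03620.
Unpooled SE = √(p̂₁(1−p̂₁)/n₁ + p̂₂(1−p̂₂)/n₂) = √(0.000363103 + 0.001385227) = 0.041813.
z* = 2.576 at the 99% level. Margin = 2.576·0.041813 = 0.10771.
CI: -0.03620 ± 0.10771 = (-0.1439, 0.0715).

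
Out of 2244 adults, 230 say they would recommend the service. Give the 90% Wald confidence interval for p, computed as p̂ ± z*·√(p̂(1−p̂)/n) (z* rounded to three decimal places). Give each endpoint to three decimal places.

p̂ = 230/2244 = 0.10250.
Standard error of p̂: √(0.091990/2244) = √0.000040994 = 0.006403.
For 90% confidence, z* = 1.645.
Margin = 1.645·0.006403 = 0.01053.
Interval: 0.10250 ± 0.01053 → (0.092, 0.113).

(0.092, 0.113)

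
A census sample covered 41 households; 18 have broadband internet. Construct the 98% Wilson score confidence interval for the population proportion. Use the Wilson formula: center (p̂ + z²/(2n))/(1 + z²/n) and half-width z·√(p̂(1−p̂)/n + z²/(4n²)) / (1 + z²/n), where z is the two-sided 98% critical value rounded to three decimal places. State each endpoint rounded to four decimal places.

p̂ = 18/41 = 0.43902; z = 2.326, so z² = 5.410276.
Denominator 1 + z²/n = 1 + 5.410276/41 = 1.131958.
Center = (0.43902 + 0.065979)/1.131958 = 0.44613.
Radicand: p̂(1−p̂)/n + z²/(4n²) = 0.006006877 + 0.000804622 = 0.006811499.
Half-width = 2.326·√0.006811499/1.131958 = 0.16959.
Interval: 0.44613 ± 0.16959 → (0.2765, 0.6157).

(0.2765, 0.6157)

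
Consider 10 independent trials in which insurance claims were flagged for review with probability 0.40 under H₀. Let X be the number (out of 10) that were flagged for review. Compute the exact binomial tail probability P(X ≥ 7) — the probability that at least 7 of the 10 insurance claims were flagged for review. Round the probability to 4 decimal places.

P = 0.0548

X is binomial with n = 10 and p = 0.40.
P(X ≥ 7) = C(10,7)·0.40^7·0.60^3 + C(10,8)·0.40^8·0.60^2 + C(10,9)·0.40^9·0.60^1 + C(10,10)·0.40^10·0.60^0.
= 0.042467 + 0.010617 + 0.001573 + 0.000105 = 0.0548.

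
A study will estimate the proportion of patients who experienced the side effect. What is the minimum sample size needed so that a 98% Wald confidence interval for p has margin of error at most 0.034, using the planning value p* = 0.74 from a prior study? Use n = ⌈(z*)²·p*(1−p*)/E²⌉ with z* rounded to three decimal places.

n = 901

z* = 2.326 at the 98% level.
p*(1−p*) = 0.74·0.26 = 0.1924.
Required n before rounding: 5.410276 × 0.1924 / 0.034² = 900.465.
Rounding up, n = 901.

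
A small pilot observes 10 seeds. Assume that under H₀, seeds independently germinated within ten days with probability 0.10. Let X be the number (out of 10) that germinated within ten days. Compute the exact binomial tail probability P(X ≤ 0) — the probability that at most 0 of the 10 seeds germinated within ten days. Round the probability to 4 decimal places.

P = 0.3487

X is binomial with n = 10 and p = 0.10.
P(X ≤ 0) = C(10,0)·0.10^0·0.90^10.
= 0.348678 = 0.3487.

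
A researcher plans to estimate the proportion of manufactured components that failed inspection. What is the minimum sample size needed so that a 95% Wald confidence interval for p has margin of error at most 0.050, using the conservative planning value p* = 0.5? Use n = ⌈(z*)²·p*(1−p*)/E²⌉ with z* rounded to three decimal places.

n = 385

z* = 1.960 at the 95% level.
p*(1−p*) = 0.50·0.50 = 0.2500.
Required n before rounding: 3.841600 × 0.2500 / 0.050² = 384.160.
⌈384.160⌉ = 385.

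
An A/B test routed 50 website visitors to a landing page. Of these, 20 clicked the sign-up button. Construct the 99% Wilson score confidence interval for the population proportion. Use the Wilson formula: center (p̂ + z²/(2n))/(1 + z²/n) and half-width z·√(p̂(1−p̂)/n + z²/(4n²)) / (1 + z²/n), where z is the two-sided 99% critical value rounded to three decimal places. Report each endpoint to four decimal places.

Here p̂ = 20/50 = 0.40000 and z = 2.576 (z² = 6.635776).
Denominator 1 + z²/n = 1 + 6.635776/50 = 1.132716.
Center = (0.40000 + 0.066358)/1.132716 = 0.41172.
Radicand: p̂(1−p̂)/n + z²/(4n²) = 0.004800000 + 0.000663578 = 0.005463578.
Half-width = 2.576·√0.005463578/1.132716 = 0.16810.
CI: 0.41172 ± 0.16810 = (0.2436, 0.5798).

(0.2436, 0.5798)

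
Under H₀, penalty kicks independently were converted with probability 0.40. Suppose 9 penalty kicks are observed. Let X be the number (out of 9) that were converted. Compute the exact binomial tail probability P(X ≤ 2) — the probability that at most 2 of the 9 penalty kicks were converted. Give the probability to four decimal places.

X ~ Binomial(n=9, p=0.40).
P(X ≤ 2) = C(9,0)·0.40^0·0.60^9 + C(9,1)·0.40^1·0.60^8 + C(9,2)·0.40^2·0.60^7.
= 0.010078 + 0.060466 + 0.161243 = 0.2318.

P = 0.2318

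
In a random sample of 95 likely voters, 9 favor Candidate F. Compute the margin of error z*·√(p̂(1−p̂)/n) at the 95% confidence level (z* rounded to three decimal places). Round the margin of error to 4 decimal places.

ME = 0.0589

With x = 9 successes in n = 95, p̂ = 0.09474.
Standard error of p̂: √(0.085762/95) = √0.000902756 = 0.030046.
For 95% confidence, z* = 1.960.
ME = 1.960·0.030046 = 0.0589.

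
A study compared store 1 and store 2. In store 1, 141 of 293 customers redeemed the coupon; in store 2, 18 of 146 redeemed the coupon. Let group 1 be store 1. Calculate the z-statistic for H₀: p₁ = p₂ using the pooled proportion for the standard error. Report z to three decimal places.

z = 7.352

p̂₁ = 141/293 = 0.48123, p̂₂ = 18/146 = 0.12329.
Pooled p̂ = (141+18)/(293+146) = 159/439 = 0.36219.
Pooled SE = √[0.2310075·0.01026228] ≈ 0.048689.
z = 0.35794/0.048689 = 7.352.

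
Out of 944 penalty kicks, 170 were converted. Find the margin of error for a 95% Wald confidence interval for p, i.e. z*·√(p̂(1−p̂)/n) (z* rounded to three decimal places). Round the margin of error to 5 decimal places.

Sample proportion p̂ = 170/944 = 0.18008.
SE(p̂) = √(0.18008·0.81992/944) = 0.012507.
For 95% confidence, z* = 1.960.
Margin of error = z*·SE = 1.960 × 0.012507 = 0.02451.

ME = 0.02451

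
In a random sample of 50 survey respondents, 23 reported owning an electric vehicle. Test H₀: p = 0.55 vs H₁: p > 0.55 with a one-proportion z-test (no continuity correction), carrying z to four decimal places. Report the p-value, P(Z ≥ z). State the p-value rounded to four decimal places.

The sample proportion is 23/50 = 0.46000.
Under H₀, SE = √(p₀(1−p₀)/n) = √(0.55·0.45/50) = √0.004950000 = 0.070356.
z = (p̂ − p₀)/SE = (23/50 − 0.55)/0.070356 ≈ -1.2792.
p-value = P(Z ≥ z) with z = -1.2792 → 0.8996.

p-value = 0.8996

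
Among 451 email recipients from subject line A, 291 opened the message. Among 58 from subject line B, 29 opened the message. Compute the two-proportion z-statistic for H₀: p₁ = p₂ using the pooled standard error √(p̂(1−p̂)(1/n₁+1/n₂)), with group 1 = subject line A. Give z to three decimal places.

Sample proportions: p̂₁ = 291/451 = 0.64523 and p̂₂ = 29/58 = 0.50000.
Pooled p̂ = (291+29)/(451+58) = 320/509 = 0.62868.
Pooled SE = √[0.2334405·0.01945867] ≈ 0.067398.
z = (p̂₁ − p̂₂)/SE = (0.64523 − 0.50000)/0.067398 = 0.14523/0.067398 = 2.155.

z = 2.155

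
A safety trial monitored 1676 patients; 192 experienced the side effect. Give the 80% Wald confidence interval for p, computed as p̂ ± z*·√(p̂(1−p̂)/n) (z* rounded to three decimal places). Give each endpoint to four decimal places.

The sample proportion is 192/1676 = 0.11456.
SE = √(p̂(1−p̂)/n) = √(0.101435/1676) = 0.007780.
z* = 1.282 at the 80% level.
Margin = 1.282·0.007780 = 0.00997.
CI: 0.11456 ± 0.00997 = (0.1046, 0.1245).

(0.1046, 0.1245)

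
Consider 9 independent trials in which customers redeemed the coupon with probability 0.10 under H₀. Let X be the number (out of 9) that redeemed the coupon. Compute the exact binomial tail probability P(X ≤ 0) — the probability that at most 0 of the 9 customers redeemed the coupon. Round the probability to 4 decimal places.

X ~ Binomial(n=9, p=0.10).
P(X ≤ 0) = C(9,0)·0.10^0·0.90^9.
= 0.387420 = 0.3874.

P = 0.3874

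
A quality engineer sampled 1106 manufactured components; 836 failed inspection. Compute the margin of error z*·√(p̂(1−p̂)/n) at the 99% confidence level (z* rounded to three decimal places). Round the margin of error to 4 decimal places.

ME = 0.0333

Sample proportion p̂ = 836/1106 = 0.75588.
SE(p̂) = √(0.75588·0.24412/1106) = 0.012917.
For 99% confidence, z* = 2.576.
ME = 2.576·0.012917 = 0.0333.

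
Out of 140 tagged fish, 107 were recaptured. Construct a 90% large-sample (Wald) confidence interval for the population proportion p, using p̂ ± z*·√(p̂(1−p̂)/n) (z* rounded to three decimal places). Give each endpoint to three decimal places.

Sample proportion p̂ = 107/140 = 0.76429.
SE(p̂) = √(0.76429·0.23571/140) = 0.035872.
For 90% confidence, z* = 1.645.
Margin = 1.645·0.035872 = 0.05901.
So the interval runs from 0.705 to 0.823.

(0.705, 0.823)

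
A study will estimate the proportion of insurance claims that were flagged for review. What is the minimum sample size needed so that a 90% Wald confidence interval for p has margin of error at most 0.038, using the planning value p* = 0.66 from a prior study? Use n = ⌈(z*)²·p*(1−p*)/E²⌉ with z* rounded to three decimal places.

n = 421

The 90% critical value is z* = 1.645.
p*(1−p*) = 0.66·0.34 = 0.2244.
(z*)²·p*(1−p*)/E² = 2.706025·0.2244/0.001444 = 420.521.
⌈420.521⌉ = 421.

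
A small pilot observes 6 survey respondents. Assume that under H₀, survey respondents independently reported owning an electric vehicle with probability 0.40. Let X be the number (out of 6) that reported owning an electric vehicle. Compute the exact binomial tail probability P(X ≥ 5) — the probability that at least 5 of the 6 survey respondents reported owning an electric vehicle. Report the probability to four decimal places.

X is binomial with n = 6 and p = 0.40.
P(X ≥ 5) = C(6,5)·0.40^5·0.60^1 + C(6,6)·0.40^6·0.60^0.
= 0.036864 + 0.004096 = 0.0410.

P = 0.0410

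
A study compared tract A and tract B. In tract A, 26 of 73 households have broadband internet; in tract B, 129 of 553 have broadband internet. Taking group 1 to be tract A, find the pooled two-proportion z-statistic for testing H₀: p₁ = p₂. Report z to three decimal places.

z = 2.286

Sample proportions: p̂₁ = 26/73 = 0.35616 and p̂₂ = 129/553 = 0.23327.
Pooling: p̂ = 155/626 = 0.24760.
SE = √[p̂(1−p̂)(1/n₁+1/n₂)] = √[0.24760·0.75240·(1/73+1/553)] ≈ 0.053748.
z = 0.12289/0.053748 = 2.286.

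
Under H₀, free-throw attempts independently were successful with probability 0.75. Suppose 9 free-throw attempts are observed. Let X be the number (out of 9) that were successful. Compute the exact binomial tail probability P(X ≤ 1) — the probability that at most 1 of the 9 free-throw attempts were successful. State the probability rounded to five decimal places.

X ~ Binomial(n=9, p=0.75).
P(X ≤ 1) = C(9,0)·0.75^0·0.25^9 + C(9,1)·0.75^1·0.25^8.
= 0.000004 + 0.000103 = 0.00011.

P = 0.00011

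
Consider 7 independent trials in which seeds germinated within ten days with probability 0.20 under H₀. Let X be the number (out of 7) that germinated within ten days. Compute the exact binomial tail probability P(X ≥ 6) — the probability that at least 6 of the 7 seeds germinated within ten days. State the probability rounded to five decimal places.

X ~ Binomial(n=7, p=0.20).
P(X ≥ 6) = C(7,6)·0.20^6·0.80^1 + C(7,7)·0.20^7·0.80^0.
= 0.000358 + 0.000013 = 0.00037.

P = 0.00037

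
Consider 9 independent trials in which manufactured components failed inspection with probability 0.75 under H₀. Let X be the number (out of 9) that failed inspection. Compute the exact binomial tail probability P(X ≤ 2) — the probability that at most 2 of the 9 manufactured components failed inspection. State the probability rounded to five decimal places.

P = 0.00134

X is binomial with n = 9 and p = 0.75.
P(X ≤ 2) = C(9,0)·0.75^0·0.25^9 + C(9,1)·0.75^1·0.25^8 + C(9,2)·0.75^2·0.25^7.
= 0.000004 + 0.000103 + 0.001236 = 0.00134.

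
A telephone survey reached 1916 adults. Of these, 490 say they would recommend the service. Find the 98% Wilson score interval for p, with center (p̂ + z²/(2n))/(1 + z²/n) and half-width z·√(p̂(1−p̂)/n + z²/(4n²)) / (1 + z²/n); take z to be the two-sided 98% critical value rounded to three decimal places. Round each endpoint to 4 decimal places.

(0.2333, 0.2796)

Here p̂ = 490/1916 = 0.25574 and z = 2.326 (z² = 5.410276).
Denominator 1 + z²/n = 1 + 5.410276/1916 = 1.002824.
Adjusted center: (0.25574 + z²/(2n))/1.002824 = 0.25643.
Radicand: p̂(1−p̂)/n + z²/(4n²) = 0.000099341 + 0.000000368 = 0.000099709.
Half-width = z·√(radicand)/denom = 2.326·0.009985/1.002824 = 0.02316.
So the interval runs from 0.2333 to 0.2796.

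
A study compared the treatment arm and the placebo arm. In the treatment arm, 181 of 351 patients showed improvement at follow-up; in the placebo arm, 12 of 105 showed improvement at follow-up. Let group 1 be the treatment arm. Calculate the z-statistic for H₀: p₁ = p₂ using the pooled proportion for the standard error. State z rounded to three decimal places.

z = 7.304

p̂₁ = 181/351 = 0.51567, p̂₂ = 12/105 = 0.11429.
Pooling: p̂ = 193/456 = 0.42325.
Pooled SE = √[0.2441088·0.01237281] ≈ 0.054957.
z = 0.40138/0.054957 = 7.304.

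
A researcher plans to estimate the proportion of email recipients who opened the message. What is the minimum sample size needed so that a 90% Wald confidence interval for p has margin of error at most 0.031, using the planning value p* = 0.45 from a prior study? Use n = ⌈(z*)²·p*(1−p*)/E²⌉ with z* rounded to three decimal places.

n = 697

The 90% critical value is z* = 1.645.
p*(1−p*) = 0.2475.
(z*)²·p*(1−p*)/E² = 2.706025·0.2475/0.000961 = 696.921.
Rounding up, n = 697.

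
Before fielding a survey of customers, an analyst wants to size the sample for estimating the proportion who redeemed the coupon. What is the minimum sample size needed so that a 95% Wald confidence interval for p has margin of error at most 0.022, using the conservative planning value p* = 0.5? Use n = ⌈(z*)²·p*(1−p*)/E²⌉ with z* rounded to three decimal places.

For 95% confidence, z* = 1.960.
p*(1−p*) = 0.2500.
Required n before rounding: 3.841600 × 0.2500 / 0.022² = 1984.298.
Rounding up, n = 1985.

n = 1985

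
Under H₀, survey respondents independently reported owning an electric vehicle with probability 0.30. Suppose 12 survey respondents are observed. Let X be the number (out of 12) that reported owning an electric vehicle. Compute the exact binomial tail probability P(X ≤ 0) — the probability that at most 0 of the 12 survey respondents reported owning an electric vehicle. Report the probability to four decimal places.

X is binomial with n = 12 and p = 0.30.
P(X ≤ 0) = C(12,0)·0.30^0·0.70^12.
= 0.013841 = 0.0138.

P = 0.0138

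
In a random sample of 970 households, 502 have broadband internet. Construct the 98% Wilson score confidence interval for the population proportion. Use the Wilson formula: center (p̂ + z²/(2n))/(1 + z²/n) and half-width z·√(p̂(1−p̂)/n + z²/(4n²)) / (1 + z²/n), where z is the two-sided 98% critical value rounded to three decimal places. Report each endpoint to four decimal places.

(0.4802, 0.5546)

Here p̂ = 502/970 = 0.51753 and z = 2.326 (z² = 5.410276).
1 + z²/n = 1.005578.
Center = (0.51753 + 0.002789)/1.005578 = 0.51743.
Radicand: p̂(1−p̂)/n + z²/(4n²) = 0.000257415 + 0.000001438 = 0.000258853.
Half-width = 2.326·√0.000258853/1.005578 = 0.03722.
Interval: 0.51743 ± 0.03722 → (0.4802, 0.5546).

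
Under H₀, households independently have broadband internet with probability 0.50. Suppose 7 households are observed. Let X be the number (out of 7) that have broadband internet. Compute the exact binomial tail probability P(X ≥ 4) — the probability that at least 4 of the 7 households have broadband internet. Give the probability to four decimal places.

X is binomial with n = 7 and p = 0.50.
P(X ≥ 4) = C(7,4)·0.50^4·0.50^3 + C(7,5)·0.50^5·0.50^2 + C(7,6)·0.50^6·0.50^1 + C(7,7)·0.50^7·0.50^0.
= 0.273438 + 0.164062 + 0.054688 + 0.007812 = 0.5000.

P = 0.5000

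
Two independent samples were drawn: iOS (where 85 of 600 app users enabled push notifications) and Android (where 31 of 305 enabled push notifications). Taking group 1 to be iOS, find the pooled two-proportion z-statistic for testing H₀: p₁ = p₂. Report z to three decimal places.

z = 1.703

p̂₁ = 85/600 = 0.14167, p̂₂ = 31/305 = 0.10164.
Pooled p̂ = (85+31)/(600+305) = 116/905 = 0.12818.
Pooled SE = √[0.1117475·0.00494536] ≈ 0.023508.
z = 0.04003/0.023508 = 1.703.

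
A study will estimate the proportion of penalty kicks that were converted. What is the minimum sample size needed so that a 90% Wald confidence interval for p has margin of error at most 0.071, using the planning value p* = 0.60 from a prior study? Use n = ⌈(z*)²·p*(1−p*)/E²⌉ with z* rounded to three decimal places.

For 90% confidence, z* = 1.645.
p*(1−p*) = 0.60·0.40 = 0.2400.
Required n before rounding: 2.706025 × 0.2400 / 0.071² = 128.833.
⌈128.833⌉ = 129.

n = 129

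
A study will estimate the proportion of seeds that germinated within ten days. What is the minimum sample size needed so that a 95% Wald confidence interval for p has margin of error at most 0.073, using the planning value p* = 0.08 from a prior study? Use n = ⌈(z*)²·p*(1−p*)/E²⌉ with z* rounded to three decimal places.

n = 54

The 95% critical value is z* = 1.960.
p*(1−p*) = 0.0736.
Required n before rounding: 3.841600 × 0.0736 / 0.073² = 53.057.
⌈53.057⌉ = 54.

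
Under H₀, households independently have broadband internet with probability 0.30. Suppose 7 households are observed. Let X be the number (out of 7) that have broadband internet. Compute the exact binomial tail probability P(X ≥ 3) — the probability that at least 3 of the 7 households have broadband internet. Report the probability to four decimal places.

X ~ Binomial(n=7, p=0.30).
P(X ≥ 3) = Σ_{j=3}^{7} C(7,j)·0.30^j·0.70^{7−j}.
= 0.226894 + 0.097240 + 0.025005 + 0.003572 + 0.000219 = 0.3529.

P = 0.3529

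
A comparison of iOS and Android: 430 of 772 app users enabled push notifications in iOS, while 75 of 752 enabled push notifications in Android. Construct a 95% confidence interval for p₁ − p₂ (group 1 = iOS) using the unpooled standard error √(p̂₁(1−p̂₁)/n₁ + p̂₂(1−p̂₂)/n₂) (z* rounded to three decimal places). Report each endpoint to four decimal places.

(0.4162, 0.4983)

p̂₁ = 0.55699, p̂₂ = 0.09973, so the observed difference is 0.45726.
Unpooled SE = √(p̂₁(1−p̂₁)/n₁ + p̂₂(1−p̂₂)/n₂) = √(0.000319626 + 0.000119398) = 0.020953.
For 95% confidence, z* = 1.960. Margin of error = 0.04107.
Interval: 0.45726 ± 0.04107 → (0.4162, 0.4983).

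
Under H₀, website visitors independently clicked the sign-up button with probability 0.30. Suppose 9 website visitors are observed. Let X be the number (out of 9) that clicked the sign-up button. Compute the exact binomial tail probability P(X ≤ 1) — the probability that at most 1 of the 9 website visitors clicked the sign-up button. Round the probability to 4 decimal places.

X ~ Binomial(n=9, p=0.30).
P(X ≤ 1) = C(9,0)·0.30^0·0.70^9 + C(9,1)·0.30^1·0.70^8.
= 0.040354 + 0.155650 = 0.1960.

P = 0.1960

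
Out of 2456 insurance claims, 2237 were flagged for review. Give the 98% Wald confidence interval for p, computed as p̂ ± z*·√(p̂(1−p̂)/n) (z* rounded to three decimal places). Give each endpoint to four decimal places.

Sample proportion p̂ = 2237/2456 = 0.91083.
SE(p̂) = √(0.91083·0.08917/2456) = 0.005751.
The 98% critical value is z* = 2.326.
Margin of error: 2.326 × 0.005751 = 0.01338.
So the interval runs from 0.8975 to 0.9242.

(0.8975, 0.9242)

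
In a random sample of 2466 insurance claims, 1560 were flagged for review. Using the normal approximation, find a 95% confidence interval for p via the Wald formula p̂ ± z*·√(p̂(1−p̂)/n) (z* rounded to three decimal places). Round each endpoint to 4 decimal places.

(0.6136, 0.6516)

p̂ = 1560/2466 = 0.63260.
Standard error of p̂: √(0.232416/2466) = √0.000094248 = 0.009708.
The 95% critical value is z* = 1.960.
Margin of error: 1.960 × 0.009708 = 0.01903.
CI: 0.63260 ± 0.01903 = (0.6136, 0.6516).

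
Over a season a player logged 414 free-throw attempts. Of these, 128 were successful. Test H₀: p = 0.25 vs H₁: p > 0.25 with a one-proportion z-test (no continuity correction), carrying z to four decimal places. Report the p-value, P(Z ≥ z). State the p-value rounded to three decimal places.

p-value = 0.003

Sample proportion p̂ = 128/414 = 0.30918.
Under H₀, SE = √(p₀(1−p₀)/n) = √(0.25·0.75/414) = √0.000452899 = 0.021281.
z = (p̂ − p₀)/SE = (128/414 − 0.25)/0.021281 ≈ 2.7808.
From the standard normal, P(Z ≥ z) = 0.003.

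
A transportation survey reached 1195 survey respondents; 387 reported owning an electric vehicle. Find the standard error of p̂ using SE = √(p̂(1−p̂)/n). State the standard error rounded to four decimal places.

SE = 0.0135

With x = 387 successes in n = 1195, p̂ = 0.32385.
p̂(1−p̂) = 0.32385·0.67615 = 0.218971.
SE = √(0.218971/1195) = 0.0135.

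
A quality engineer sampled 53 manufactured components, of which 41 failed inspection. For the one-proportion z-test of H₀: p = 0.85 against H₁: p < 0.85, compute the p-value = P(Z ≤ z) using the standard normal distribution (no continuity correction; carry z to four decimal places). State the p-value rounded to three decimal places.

p-value = 0.060

With x = 41 successes in n = 53, p̂ = 0.77358.
Null standard error: √(0.85·0.15/53) = √0.002405660 = 0.049048.
z = (p̂ − p₀)/SE = (41/53 − 0.85)/0.049048 ≈ -1.5580.
From the standard normal, P(Z ≤ z) = 0.060.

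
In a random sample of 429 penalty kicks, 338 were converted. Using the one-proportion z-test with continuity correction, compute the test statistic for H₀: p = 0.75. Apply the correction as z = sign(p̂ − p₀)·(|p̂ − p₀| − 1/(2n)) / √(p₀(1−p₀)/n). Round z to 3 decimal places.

z = 1.756

p̂ = 338/429 = 0.78788. p̂ − p₀ = 0.037879.
Continuity correction 1/(2n) = 1/858 = 0.001166.
Corrected numerator: |0.037879| − 0.001166 = 0.036713.
Null standard error: √(0.75·0.25/429) = √0.000437063 = 0.020906.
z = (+)0.036713/0.020906 = 1.756.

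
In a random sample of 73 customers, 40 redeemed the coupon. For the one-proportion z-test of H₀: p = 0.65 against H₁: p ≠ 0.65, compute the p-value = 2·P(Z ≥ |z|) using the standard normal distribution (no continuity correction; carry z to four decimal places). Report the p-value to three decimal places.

Sample proportion p̂ = 40/73 = 0.54795.
Null standard error: √(0.65·0.35/73) = √0.003116438 = 0.055825.
Test statistic (full precision, shown to 4 dp): z = (40/73 − 0.65)/SE₀ ≈ -1.8281.
p-value = 2·P(Z ≥ |z|) with z = -1.8281 → 0.068.

p-value = 0.068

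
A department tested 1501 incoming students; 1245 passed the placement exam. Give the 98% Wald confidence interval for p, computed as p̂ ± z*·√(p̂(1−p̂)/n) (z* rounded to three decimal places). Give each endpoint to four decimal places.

(0.8069, 0.8520)

The sample proportion is 1245/1501 = 0.82945.
SE = √(p̂(1−p̂)/n) = √(0.141465/1501) = 0.009708.
z* = 2.326 at the 98% level.
Margin of error: 2.326 × 0.009708 = 0.02258.
Interval: 0.82945 ± 0.02258 → (0.8069, 0.8520).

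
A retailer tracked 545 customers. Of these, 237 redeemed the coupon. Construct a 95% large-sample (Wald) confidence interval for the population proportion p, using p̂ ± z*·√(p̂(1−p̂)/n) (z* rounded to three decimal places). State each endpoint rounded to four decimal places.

(0.3932, 0.4765)

Sample proportion p̂ = 237/545 = 0.43486.
SE(p̂) = √(0.43486·0.56514/545) = 0.021235.
z* = 1.960 at the 95% level.
Margin = 1.960·0.021235 = 0.04162.
CI: 0.43486 ± 0.04162 = (0.3932, 0.4765).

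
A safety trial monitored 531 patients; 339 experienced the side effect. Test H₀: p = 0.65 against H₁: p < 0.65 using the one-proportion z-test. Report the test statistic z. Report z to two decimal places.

z = -0.56

The sample proportion is 339/531 = 0.63842.
SE₀ = √(0.65·0.35/531) = 0.020699.
z = (0.63842 − 0.65)/0.020699 = -0.01158/0.020699 = -0.56.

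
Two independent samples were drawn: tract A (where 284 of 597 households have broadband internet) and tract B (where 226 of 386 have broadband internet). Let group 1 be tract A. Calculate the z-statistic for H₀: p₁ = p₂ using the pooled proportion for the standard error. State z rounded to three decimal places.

z = -3.364

Sample proportions: p̂₁ = 284/597 = 0.47571 and p̂₂ = 226/386 = 0.58549.
Pooling: p̂ = 510/983 = 0.51882.
SE = √[p̂(1−p̂)(1/n₁+1/n₂)] = √[0.51882·0.48118·(1/597+1/386)] ≈ 0.032633.
z = -0.10978/0.032633 = -3.364.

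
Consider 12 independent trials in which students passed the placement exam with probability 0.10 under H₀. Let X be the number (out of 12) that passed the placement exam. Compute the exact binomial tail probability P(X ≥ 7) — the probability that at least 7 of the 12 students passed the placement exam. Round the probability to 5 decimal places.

X is binomial with n = 12 and p = 0.10.
P(X ≥ 7) = Σ_{j=7}^{12} C(12,j)·0.10^j·0.90^{12−j}.
= 0.000047 + 0.000003 + 0.000000 + 0.000000 + 0.000000 + 0.000000 = 0.00005.

P = 0.00005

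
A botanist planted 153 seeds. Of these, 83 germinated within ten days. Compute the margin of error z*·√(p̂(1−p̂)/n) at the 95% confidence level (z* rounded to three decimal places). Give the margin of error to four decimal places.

With x = 83 successes in n = 153, p̂ = 0.54248.
SE = √(p̂(1−p̂)/n) = √(0.248195/153) = 0.040276.
For 95% confidence, z* = 1.960.
Margin of error = z*·SE = 1.960 × 0.040276 = 0.0789.

ME = 0.0789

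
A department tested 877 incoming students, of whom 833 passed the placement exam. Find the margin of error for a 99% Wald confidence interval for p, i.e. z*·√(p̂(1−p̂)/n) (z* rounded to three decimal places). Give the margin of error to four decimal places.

ME = 0.0190

Sample proportion p̂ = 833/877 = 0.94983.
Standard error of p̂: √(0.047654/877) = √0.000054337 = 0.007371.
z* = 2.576 at the 99% level.
Margin of error = z*·SE = 2.576 × 0.007371 = 0.0190.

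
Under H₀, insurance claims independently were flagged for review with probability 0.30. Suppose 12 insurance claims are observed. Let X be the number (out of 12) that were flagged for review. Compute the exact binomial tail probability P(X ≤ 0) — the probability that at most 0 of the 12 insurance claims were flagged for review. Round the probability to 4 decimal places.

P = 0.0138

X ~ Binomial(n=12, p=0.30).
P(X ≤ 0) = C(12,0)·0.30^0·0.70^12.
= 0.013841 = 0.0138.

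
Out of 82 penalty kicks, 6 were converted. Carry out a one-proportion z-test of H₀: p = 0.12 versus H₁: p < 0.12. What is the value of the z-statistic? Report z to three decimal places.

The sample proportion is 6/82 = 0.07317.
Under H₀, SE = √(p₀(1−p₀)/n) = √(0.12·0.88/82) = √0.001287805 = 0.035886.
z = (p̂ − p₀)/SE = (0.07317 − 0.12)/0.035886 = -1.305.

z = -1.305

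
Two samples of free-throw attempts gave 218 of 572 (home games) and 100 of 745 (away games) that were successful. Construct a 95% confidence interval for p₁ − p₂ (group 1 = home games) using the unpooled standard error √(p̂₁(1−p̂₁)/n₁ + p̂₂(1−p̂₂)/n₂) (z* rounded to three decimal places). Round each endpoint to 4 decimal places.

(0.2002, 0.2936)

p̂₁ = 218/572 = 0.38112, p̂₂ = 100/745 = 0.13423; p̂₁ − p̂₂ = 0.24689.
SE = √(0.000412355 + 0.000155988) = √0.000568343 = 0.023840.
z* = 1.960 at the 95% level. Margin of error = 0.04673.
So the interval runs from 0.2002 to 0.2936.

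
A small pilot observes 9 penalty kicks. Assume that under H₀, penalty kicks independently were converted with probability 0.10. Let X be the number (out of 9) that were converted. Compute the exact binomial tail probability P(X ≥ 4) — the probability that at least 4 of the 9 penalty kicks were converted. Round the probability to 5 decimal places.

X is binomial with n = 9 and p = 0.10.
P(X ≥ 4) = Σ_{j=4}^{9} C(9,j)·0.10^j·0.90^{9−j}.
= 0.007440 + 0.000827 + 0.000061 + 0.000003 + 0.000000 + 0.000000 = 0.00833.

P = 0.00833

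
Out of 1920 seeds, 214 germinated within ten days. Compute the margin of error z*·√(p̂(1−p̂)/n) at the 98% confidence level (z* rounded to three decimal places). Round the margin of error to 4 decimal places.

ME = 0.0167

Sample proportion p̂ = 214/1920 = 0.11146.
SE(p̂) = √(0.11146·0.88854/1920) = 0.007182.
For 98% confidence, z* = 2.326.
So ME = 0.0167.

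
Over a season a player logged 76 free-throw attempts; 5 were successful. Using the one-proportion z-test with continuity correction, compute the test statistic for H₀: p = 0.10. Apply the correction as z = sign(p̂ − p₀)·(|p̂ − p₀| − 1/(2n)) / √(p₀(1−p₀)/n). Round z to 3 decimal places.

Sample proportion p̂ = 5/76 = 0.06579. p̂ − p₀ = -0.034211.
1/(2n) = 0.006579.
Corrected numerator: |-0.034211| − 0.006579 = 0.027632.
Null standard error: √(0.10·0.90/76) = √0.001184211 = 0.034412.
z = −0.027632/0.034412 = -0.803.

z = -0.803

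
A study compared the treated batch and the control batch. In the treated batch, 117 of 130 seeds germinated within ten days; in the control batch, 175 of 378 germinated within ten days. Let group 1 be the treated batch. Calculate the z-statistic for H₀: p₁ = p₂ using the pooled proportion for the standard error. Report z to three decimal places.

Sample proportions: p̂₁ = 117/130 = 0.90000 and p̂₂ = 175/378 = 0.46296.
Pooling: p̂ = 292/508 = 0.57480.
SE = √[p̂(1−p̂)(1/n₁+1/n₂)] = √[0.57480·0.42520·(1/130+1/378)] ≈ 0.050265.
z = 0.43704/0.050265 = 8.695.

z = 8.695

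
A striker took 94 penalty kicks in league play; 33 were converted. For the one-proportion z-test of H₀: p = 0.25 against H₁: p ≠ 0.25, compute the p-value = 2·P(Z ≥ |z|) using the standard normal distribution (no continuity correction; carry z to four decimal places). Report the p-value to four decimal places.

p̂ = 33/94 = 0.35106.
Null standard error: √(0.25·0.75/94) = √0.001994681 = 0.044662.
z = (p̂ − p₀)/SE = (33/94 − 0.25)/0.044662 ≈ 2.2629.
p-value = 2·P(Z ≥ |z|) with z = 2.2629 → 0.0236.

p-value = 0.0236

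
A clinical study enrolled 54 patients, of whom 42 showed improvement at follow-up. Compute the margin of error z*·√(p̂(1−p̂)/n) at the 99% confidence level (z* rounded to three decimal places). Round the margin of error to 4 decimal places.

ME = 0.1457

With x = 42 successes in n = 54, p̂ = 0.77778.
SE = √(p̂(1−p̂)/n) = √(0.172840/54) = 0.056575.
The 99% critical value is z* = 2.576.
ME = 2.576·0.056575 = 0.1457.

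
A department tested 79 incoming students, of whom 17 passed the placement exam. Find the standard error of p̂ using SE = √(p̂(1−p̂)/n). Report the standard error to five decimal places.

With x = 17 successes in n = 79, p̂ = 0.21519.
p̂(1−p̂) = 0.168883.
SE = √(0.168883/79) = 0.04624.

SE = 0.04624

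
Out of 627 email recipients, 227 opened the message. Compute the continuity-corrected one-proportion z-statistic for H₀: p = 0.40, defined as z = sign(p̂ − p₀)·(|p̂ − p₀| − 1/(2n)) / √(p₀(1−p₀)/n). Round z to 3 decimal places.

With x = 227 successes in n = 627, p̂ = 0.36204. p̂ − p₀ = -0.037959.
Continuity correction 1/(2n) = 1/1254 = 0.000797.
Corrected numerator: |-0.037959| − 0.000797 = 0.037162.
SE₀ = √(0.40·0.60/627) = 0.019565.
z = −0.037162/0.019565 = -1.899.

z = -1.899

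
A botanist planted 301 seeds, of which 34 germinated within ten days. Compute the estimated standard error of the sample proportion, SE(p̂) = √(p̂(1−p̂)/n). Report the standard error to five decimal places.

SE = 0.01825

Sample proportion p̂ = 34/301 = 0.11296.
p̂(1−p̂) = 0.11296·0.88704 = 0.100200.
SE = √(0.100200/301) = 0.01825.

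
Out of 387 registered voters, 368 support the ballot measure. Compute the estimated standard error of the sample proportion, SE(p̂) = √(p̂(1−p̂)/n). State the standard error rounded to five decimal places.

SE = 0.01098

p̂ = 368/387 = 0.95090.
p̂(1−p̂) = 0.95090·0.04910 = 0.046689.
SE = √(0.046689/387) = √0.000120643 = 0.01098.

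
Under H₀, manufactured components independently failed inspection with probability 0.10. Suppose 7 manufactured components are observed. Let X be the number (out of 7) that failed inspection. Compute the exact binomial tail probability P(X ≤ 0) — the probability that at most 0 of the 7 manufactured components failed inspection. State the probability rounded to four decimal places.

X is binomial with n = 7 and p = 0.10.
P(X ≤ 0) = C(7,0)·0.10^0·0.90^7.
= 0.478297 = 0.4783.

P = 0.4783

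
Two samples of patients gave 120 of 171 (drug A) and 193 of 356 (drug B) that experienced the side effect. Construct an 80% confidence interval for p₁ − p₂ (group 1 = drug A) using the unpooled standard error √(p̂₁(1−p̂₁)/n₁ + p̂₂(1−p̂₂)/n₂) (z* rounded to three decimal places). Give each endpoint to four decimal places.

p̂₁ = 120/171 = 0.70175, p̂₂ = 193/356 = 0.54213; p̂₁ − p̂₂ = 0.15962.
Unpooled SE = √(p̂₁(1−p̂₁)/n₁ + p̂₂(1−p̂₂)/n₂) = √(0.001223948 + 0.000697260) = 0.043832.
For 80% confidence, z* = 1.282. Margin = 1.282·0.043832 = 0.05619.
So the interval runs from 0.1034 to 0.2158.

(0.1034, 0.2158)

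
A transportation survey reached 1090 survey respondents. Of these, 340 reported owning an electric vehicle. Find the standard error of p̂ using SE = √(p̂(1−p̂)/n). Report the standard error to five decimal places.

With x = 340 successes in n = 1090, p̂ = 0.31193.
p̂(1−p̂) = 0.31193·0.68807 = 0.214630.
SE = √(0.214630/1090) = 0.01403.

SE = 0.01403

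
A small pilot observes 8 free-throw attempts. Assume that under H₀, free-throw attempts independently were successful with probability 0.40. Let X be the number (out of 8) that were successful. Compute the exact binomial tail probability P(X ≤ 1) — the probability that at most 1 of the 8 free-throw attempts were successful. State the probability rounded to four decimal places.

X is binomial with n = 8 and p = 0.40.
P(X ≤ 1) = C(8,0)·0.40^0·0.60^8 + C(8,1)·0.40^1·0.60^7.
= 0.016796 + 0.089580 = 0.1064.

P = 0.1064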